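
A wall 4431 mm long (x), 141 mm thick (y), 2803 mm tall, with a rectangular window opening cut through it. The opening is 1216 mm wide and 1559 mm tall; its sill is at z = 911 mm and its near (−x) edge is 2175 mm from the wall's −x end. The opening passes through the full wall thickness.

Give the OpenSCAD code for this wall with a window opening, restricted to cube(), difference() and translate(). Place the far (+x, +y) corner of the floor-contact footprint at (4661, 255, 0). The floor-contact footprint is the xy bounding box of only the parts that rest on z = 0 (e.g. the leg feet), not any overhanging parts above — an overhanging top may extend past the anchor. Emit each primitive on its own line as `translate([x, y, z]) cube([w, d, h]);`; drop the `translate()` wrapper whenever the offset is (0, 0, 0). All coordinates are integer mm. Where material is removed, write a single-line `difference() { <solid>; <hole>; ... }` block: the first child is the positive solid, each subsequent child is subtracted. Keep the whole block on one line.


difference() { translate([230, 114, 0]) cube([4431, 141, 2803]); translate([2405, 114, 911]) cube([1216, 141, 1559]); }


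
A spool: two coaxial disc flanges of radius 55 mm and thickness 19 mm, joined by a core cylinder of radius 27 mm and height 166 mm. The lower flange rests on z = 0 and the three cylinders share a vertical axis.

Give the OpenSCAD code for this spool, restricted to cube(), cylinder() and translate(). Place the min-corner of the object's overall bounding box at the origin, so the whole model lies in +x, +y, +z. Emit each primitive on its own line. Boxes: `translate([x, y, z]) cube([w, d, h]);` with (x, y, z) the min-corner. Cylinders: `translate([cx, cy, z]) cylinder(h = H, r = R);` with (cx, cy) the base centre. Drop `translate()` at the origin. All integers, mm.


translate([55, 55, 0]) cylinder(h = 19, r = 55);
translate([55, 55, 19]) cylinder(h = 166, r = 27);
translate([55, 55, 185]) cylinder(h = 19, r = 55);


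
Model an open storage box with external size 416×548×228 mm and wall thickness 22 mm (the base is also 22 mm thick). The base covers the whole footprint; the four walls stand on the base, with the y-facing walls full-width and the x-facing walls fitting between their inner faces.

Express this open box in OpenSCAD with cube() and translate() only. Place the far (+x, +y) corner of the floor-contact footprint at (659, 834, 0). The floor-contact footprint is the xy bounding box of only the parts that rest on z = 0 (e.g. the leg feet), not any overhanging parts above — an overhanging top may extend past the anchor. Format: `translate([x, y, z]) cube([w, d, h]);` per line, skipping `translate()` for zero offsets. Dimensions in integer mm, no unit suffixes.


translate([243, 286, 0]) cube([416, 548, 22]);
translate([243, 286, 22]) cube([416, 22, 206]);
translate([243, 812, 22]) cube([416, 22, 206]);
translate([243, 308, 22]) cube([22, 504, 206]);
translate([637, 308, 22]) cube([22, 504, 206]);


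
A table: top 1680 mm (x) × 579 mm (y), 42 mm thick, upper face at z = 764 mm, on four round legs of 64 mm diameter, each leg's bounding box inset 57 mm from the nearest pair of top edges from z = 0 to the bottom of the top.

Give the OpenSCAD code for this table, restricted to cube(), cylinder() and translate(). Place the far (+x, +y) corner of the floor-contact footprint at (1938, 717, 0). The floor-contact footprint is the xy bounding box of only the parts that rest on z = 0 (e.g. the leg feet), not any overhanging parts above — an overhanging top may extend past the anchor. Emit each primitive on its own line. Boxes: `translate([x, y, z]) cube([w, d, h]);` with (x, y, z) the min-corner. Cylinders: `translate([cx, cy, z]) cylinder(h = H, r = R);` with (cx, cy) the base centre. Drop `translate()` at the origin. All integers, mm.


translate([315, 195, 722]) cube([1680, 579, 42]);
translate([404, 284, 0]) cylinder(h = 722, r = 32);
translate([1906, 284, 0]) cylinder(h = 722, r = 32);
translate([404, 685, 0]) cylinder(h = 722, r = 32);
translate([1906, 685, 0]) cylinder(h = 722, r = 32);


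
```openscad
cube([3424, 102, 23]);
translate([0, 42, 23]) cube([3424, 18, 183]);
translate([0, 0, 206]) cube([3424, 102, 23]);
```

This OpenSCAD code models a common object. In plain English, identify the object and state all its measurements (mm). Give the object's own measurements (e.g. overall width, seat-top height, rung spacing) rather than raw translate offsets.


An I-beam lying along x, 3424 mm long. Overall section height 229 mm. Two flanges 102 mm wide (y) and 23 mm thick, one on the floor and one at the top; a web 18 mm thick runs between them, centred on the flange width.


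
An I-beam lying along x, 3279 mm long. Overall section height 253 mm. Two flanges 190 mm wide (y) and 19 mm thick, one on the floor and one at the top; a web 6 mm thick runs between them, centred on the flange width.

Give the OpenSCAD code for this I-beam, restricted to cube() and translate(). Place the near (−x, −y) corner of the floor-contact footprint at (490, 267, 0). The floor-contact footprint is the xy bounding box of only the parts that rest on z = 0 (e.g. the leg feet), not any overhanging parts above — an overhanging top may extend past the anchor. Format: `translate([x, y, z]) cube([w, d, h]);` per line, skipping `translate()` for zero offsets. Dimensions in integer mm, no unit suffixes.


translate([490, 267, 0]) cube([3279, 190, 19]);
translate([490, 359, 19]) cube([3279, 6, 215]);
translate([490, 267, 234]) cube([3279, 190, 19]);


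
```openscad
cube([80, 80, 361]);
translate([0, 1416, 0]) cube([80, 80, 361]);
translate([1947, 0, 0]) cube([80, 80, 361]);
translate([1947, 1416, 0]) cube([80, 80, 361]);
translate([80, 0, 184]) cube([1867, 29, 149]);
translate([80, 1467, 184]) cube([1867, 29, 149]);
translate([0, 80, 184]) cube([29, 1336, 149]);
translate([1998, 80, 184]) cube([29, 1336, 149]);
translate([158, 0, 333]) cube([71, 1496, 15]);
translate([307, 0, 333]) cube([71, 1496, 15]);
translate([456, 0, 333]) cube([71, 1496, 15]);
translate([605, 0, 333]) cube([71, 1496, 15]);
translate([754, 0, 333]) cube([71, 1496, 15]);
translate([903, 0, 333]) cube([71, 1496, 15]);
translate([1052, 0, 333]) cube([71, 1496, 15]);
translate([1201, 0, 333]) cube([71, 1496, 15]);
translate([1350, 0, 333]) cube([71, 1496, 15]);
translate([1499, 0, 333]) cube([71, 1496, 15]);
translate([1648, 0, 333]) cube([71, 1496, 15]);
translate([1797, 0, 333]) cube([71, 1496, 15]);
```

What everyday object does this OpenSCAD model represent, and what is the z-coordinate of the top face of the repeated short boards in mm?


A bed frame. The slat-top height is 348 mm.

Four posts, four rails, and a row of slats — a bed frame. Slats sit on the rails at z = 184 + 149 = 333; with slat thickness 15, the top is 348 mm.


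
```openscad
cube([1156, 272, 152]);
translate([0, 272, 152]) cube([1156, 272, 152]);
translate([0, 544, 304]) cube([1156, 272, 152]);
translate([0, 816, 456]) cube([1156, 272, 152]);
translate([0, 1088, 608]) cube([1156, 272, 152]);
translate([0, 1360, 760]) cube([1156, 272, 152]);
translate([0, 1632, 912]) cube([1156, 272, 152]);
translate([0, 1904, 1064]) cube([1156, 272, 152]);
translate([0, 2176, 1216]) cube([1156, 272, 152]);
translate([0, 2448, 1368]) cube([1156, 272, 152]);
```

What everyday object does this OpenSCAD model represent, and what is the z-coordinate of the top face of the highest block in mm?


A staircase. The total rise is 1520 mm.

10 identical blocks, each offset up and back from the previous — a staircase. Each step is 152 mm tall and there are 10 of them, so the total rise is 10 × 152 = 1520 mm.


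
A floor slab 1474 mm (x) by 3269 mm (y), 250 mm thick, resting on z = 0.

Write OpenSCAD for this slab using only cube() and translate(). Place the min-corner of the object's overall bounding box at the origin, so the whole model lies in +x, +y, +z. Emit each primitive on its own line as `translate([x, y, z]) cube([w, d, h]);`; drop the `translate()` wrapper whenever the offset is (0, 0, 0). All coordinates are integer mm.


cube([1474, 3269, 250]);


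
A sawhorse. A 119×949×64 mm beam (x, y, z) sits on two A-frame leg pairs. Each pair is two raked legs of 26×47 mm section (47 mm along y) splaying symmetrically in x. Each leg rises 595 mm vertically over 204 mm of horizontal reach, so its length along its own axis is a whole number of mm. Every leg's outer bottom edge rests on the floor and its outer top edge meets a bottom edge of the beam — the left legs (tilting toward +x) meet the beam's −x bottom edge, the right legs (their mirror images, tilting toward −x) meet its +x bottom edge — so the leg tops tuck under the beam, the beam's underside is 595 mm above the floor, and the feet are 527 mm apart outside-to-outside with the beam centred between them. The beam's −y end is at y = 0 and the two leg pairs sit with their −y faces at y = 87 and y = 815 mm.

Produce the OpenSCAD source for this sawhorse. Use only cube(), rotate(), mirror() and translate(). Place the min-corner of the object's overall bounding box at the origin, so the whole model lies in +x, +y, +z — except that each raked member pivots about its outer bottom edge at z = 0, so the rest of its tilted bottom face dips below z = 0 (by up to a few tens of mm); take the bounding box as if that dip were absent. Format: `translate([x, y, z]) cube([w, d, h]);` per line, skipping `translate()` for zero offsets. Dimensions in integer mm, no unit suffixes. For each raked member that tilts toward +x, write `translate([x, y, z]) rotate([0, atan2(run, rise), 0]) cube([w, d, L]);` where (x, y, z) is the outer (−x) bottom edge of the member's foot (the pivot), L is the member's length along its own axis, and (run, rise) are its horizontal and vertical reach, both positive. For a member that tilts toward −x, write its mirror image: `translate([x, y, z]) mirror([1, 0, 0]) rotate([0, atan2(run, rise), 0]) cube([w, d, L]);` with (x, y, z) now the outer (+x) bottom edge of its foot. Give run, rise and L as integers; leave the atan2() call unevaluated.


// leg length = √(204² + 595²) = 629
// right-leg outer foot x = 2·204 + 119 = 527
// beam min-corner = (204, 0, 595)
translate([204, 0, 595]) cube([119, 949, 64]);
translate([0, 87, 0]) rotate([0, atan2(204, 595), 0]) cube([26, 47, 629]);
translate([527, 87, 0]) mirror([1, 0, 0]) rotate([0, atan2(204, 595), 0]) cube([26, 47, 629]);
translate([0, 815, 0]) rotate([0, atan2(204, 595), 0]) cube([26, 47, 629]);
translate([527, 815, 0]) mirror([1, 0, 0]) rotate([0, atan2(204, 595), 0]) cube([26, 47, 629]);


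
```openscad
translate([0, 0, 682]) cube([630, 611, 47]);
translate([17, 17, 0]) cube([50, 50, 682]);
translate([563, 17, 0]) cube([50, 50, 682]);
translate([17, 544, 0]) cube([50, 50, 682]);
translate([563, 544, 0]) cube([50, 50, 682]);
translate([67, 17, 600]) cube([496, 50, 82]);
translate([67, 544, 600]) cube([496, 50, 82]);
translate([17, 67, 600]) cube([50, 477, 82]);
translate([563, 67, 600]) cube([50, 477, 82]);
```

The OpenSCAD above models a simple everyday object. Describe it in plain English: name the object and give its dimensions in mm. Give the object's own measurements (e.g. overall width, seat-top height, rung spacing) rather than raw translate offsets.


A rectangular dining table. The top is 630×611×47 mm with its upper surface at z = 729 mm. It stands on four 50×50 mm square legs, each inset 17 mm from the nearest pair of top edges, running from the floor to the underside of the top. Four apron rails, 50 mm thick and 82 mm tall, run between adjacent legs with their top edges flush with the underside of the top and their outer faces flush with the legs' outer faces.


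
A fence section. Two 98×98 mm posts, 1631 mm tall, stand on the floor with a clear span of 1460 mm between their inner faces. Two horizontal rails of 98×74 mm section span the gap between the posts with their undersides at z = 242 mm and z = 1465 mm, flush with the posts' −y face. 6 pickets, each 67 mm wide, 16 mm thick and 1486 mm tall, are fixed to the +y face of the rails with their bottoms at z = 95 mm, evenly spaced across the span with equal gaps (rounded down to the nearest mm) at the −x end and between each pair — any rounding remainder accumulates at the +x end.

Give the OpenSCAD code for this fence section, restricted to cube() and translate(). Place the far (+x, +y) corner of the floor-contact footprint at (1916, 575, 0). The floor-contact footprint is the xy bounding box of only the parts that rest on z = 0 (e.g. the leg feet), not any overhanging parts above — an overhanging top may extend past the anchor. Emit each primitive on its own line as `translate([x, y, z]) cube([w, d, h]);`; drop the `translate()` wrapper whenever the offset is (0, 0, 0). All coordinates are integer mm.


translate([260, 477, 0]) cube([98, 98, 1631]);
translate([1818, 477, 0]) cube([98, 98, 1631]);
translate([358, 477, 242]) cube([1460, 98, 74]);
translate([358, 477, 1465]) cube([1460, 98, 74]);
translate([509, 575, 95]) cube([67, 16, 1486]);
translate([727, 575, 95]) cube([67, 16, 1486]);
translate([945, 575, 95]) cube([67, 16, 1486]);
translate([1163, 575, 95]) cube([67, 16, 1486]);
translate([1381, 575, 95]) cube([67, 16, 1486]);
translate([1599, 575, 95]) cube([67, 16, 1486]);


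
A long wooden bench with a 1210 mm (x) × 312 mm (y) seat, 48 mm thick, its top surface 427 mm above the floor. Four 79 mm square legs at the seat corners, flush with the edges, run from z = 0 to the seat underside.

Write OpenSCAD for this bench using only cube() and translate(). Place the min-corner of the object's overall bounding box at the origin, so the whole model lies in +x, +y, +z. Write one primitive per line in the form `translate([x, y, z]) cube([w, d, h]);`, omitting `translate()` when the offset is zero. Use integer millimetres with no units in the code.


translate([0, 0, 379]) cube([1210, 312, 48]);
cube([79, 79, 379]);
translate([0, 233, 0]) cube([79, 79, 379]);
translate([1131, 0, 0]) cube([79, 79, 379]);
translate([1131, 233, 0]) cube([79, 79, 379]);


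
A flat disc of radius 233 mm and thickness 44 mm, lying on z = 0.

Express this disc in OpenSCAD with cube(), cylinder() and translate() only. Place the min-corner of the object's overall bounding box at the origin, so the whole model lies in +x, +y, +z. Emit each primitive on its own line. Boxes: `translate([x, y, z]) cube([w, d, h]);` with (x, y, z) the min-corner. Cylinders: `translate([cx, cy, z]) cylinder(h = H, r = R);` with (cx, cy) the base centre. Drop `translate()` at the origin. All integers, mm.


translate([233, 233, 0]) cylinder(h = 44, r = 233);


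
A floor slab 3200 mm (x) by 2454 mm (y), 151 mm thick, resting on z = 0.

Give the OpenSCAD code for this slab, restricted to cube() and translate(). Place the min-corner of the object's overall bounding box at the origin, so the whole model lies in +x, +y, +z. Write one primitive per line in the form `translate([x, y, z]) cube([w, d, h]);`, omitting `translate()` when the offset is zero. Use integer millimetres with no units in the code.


cube([3200, 2454, 151]);


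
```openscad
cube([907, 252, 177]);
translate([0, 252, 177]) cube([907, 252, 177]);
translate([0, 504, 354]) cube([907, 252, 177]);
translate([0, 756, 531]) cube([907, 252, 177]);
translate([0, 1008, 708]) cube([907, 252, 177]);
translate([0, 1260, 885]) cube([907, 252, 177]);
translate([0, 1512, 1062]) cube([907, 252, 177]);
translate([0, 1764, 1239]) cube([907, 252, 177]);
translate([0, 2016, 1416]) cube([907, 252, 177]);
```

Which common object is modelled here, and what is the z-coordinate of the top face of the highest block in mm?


A staircase. The total rise is 1593 mm.

9 identical blocks, each offset up and back from the previous — a staircase. Each step is 177 mm tall and there are 9 of them, so the total rise is 9 × 177 = 1593 mm.


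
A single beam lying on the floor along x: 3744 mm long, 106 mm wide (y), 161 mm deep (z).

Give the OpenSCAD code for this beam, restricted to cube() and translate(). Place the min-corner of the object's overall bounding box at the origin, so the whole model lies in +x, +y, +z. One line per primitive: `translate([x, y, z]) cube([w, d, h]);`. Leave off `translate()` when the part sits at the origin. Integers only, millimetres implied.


cube([3744, 106, 161]);


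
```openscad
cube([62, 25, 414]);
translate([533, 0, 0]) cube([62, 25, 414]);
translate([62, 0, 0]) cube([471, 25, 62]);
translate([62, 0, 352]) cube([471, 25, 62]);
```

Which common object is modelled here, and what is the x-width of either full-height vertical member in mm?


A picture frame. The border width is 62 mm.

Four thin pieces enclosing a rectangular opening — a picture frame. The two full-height stiles are 414 mm tall; the top rail sits at z = 352 and is 62 mm tall, so the border above the opening is 414 − 352 = 62 mm, matching the stile x-width.


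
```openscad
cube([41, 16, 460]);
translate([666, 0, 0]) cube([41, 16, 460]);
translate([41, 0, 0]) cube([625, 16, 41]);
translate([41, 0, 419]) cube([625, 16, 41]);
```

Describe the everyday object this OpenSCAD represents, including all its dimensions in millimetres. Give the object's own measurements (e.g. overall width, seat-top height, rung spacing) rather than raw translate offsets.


A rectangular picture frame lying in the x–z plane (depth along y). The opening is 625 mm wide (x) by 378 mm tall (z), surrounded by a border 41 mm wide on all four sides. The frame is 16 mm deep and is made of two full-height vertical stiles with two horizontal rails fitted between them.


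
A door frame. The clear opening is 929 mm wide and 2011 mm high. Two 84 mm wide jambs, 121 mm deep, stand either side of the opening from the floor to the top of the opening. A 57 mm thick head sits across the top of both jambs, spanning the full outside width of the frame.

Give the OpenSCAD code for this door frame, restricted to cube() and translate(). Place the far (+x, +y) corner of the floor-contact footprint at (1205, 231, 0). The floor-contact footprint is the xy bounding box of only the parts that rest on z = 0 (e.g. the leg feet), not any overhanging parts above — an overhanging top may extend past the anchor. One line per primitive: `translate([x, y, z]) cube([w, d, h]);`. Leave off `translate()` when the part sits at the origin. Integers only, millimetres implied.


translate([108, 110, 0]) cube([84, 121, 2011]);
translate([1121, 110, 0]) cube([84, 121, 2011]);
translate([108, 110, 2011]) cube([1097, 121, 57]);


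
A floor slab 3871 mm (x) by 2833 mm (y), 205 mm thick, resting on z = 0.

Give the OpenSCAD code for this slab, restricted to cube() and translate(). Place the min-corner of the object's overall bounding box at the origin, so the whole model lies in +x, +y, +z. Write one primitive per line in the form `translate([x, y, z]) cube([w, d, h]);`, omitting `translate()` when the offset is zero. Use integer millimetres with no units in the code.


cube([3871, 2833, 205]);


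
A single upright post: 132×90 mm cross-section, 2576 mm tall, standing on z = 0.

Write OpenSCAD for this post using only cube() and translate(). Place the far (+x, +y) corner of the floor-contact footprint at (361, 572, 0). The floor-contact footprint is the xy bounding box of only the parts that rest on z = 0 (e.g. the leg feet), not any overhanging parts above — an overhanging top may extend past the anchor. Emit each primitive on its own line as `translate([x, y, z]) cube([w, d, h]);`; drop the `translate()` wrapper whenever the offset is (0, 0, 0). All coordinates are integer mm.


translate([229, 482, 0]) cube([132, 90, 2576]);


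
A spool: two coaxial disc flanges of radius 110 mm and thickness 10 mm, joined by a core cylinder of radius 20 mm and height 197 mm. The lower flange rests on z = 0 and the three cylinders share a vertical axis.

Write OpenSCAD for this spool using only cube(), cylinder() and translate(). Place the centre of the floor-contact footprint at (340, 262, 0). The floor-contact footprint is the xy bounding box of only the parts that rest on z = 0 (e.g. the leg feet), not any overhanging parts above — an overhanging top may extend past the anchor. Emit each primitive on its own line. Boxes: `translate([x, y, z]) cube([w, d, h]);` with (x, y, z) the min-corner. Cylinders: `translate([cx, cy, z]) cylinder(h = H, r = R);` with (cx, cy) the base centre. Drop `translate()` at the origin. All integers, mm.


translate([340, 262, 0]) cylinder(h = 10, r = 110);
translate([340, 262, 10]) cylinder(h = 197, r = 20);
translate([340, 262, 207]) cylinder(h = 10, r = 110);


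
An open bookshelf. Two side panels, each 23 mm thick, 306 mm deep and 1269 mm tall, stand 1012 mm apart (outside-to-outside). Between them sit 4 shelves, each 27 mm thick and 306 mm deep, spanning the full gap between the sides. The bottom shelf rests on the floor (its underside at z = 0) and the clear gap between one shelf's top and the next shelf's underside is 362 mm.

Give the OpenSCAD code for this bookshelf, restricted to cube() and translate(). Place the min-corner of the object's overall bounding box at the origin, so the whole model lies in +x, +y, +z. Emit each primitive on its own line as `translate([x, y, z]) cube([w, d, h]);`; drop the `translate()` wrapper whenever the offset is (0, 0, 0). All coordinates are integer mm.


cube([23, 306, 1269]);
translate([989, 0, 0]) cube([23, 306, 1269]);
translate([23, 0, 0]) cube([966, 306, 27]);
translate([23, 0, 389]) cube([966, 306, 27]);
translate([23, 0, 778]) cube([966, 306, 27]);
translate([23, 0, 1167]) cube([966, 306, 27]);


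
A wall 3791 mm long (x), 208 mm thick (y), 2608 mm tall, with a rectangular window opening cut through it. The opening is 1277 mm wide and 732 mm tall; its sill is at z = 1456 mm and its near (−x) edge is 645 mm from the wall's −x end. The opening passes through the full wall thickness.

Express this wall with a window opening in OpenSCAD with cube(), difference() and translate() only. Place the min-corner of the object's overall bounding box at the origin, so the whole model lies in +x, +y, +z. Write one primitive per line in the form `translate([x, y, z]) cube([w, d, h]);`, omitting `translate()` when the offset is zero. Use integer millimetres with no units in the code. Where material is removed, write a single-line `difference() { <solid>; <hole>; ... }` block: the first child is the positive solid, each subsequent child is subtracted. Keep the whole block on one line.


difference() { cube([3791, 208, 2608]); translate([645, 0, 1456]) cube([1277, 208, 732]); }


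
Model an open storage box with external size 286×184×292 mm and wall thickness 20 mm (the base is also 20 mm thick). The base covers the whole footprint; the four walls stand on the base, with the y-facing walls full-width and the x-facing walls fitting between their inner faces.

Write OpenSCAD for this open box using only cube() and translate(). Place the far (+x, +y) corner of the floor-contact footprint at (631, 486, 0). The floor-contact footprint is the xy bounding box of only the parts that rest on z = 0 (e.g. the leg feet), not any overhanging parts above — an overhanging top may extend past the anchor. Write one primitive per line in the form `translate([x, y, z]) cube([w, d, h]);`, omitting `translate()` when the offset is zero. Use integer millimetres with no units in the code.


translate([345, 302, 0]) cube([286, 184, 20]);
translate([345, 302, 20]) cube([286, 20, 272]);
translate([345, 466, 20]) cube([286, 20, 272]);
translate([345, 322, 20]) cube([20, 144, 272]);
translate([611, 322, 20]) cube([20, 144, 272]);


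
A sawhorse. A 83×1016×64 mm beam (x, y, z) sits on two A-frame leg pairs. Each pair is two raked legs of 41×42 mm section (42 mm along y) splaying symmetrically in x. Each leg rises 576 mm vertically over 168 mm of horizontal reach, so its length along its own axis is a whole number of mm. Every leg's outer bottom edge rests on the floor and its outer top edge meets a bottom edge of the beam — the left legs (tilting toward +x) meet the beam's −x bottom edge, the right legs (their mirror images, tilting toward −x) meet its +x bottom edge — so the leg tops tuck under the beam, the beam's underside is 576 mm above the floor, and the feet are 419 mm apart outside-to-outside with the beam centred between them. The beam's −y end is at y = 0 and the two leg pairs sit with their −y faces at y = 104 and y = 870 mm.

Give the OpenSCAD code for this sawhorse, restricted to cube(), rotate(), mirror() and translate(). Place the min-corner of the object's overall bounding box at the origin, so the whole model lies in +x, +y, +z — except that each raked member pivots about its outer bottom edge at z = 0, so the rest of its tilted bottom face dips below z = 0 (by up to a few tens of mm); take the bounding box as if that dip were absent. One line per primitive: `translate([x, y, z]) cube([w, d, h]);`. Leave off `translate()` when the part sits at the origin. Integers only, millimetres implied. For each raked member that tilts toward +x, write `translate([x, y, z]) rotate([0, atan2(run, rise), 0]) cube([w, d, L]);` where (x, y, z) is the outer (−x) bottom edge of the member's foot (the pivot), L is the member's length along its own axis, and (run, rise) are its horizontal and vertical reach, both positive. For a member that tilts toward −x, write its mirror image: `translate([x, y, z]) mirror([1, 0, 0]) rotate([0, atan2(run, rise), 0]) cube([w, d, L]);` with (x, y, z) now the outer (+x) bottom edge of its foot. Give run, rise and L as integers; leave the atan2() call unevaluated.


translate([168, 0, 576]) cube([83, 1016, 64]);
translate([0, 104, 0]) rotate([0, atan2(168, 576), 0]) cube([41, 42, 600]);
translate([419, 104, 0]) mirror([1, 0, 0]) rotate([0, atan2(168, 576), 0]) cube([41, 42, 600]);
translate([0, 870, 0]) rotate([0, atan2(168, 576), 0]) cube([41, 42, 600]);
translate([419, 870, 0]) mirror([1, 0, 0]) rotate([0, atan2(168, 576), 0]) cube([41, 42, 600]);


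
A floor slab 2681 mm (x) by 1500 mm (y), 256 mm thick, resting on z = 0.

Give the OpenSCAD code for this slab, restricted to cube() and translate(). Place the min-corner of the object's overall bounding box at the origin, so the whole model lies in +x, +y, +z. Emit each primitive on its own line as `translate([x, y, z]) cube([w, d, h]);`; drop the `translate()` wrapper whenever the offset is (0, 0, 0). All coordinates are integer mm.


cube([2681, 1500, 256]);


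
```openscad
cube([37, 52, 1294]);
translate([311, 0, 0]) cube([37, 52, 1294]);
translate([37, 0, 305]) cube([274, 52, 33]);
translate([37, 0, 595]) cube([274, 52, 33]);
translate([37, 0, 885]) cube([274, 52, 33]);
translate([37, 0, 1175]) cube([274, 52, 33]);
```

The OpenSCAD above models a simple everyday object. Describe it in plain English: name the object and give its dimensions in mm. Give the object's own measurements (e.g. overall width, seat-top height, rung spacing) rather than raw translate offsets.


A straight ladder. Two 37×52 mm vertical rails, 1294 mm tall, stand 348 mm apart (outside-to-outside) with their front faces coplanar on the −y side. 4 rungs, each 52 mm deep and 33 mm tall, span between the inner faces of the rails, front faces flush with the rails. The lowest rung's underside is at z = 305 mm and rungs are spaced 290 mm apart (underside to underside).


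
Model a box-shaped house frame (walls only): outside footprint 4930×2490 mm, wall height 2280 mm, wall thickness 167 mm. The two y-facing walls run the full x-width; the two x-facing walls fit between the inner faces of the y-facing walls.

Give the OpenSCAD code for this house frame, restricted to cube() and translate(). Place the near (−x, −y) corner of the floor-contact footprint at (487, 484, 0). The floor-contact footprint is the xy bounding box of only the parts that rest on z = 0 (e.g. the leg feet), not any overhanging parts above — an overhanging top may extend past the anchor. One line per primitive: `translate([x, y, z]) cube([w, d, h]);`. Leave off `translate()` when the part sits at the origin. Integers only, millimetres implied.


translate([487, 484, 0]) cube([4930, 167, 2280]);
translate([487, 2807, 0]) cube([4930, 167, 2280]);
translate([487, 651, 0]) cube([167, 2156, 2280]);
translate([5250, 651, 0]) cube([167, 2156, 2280]);


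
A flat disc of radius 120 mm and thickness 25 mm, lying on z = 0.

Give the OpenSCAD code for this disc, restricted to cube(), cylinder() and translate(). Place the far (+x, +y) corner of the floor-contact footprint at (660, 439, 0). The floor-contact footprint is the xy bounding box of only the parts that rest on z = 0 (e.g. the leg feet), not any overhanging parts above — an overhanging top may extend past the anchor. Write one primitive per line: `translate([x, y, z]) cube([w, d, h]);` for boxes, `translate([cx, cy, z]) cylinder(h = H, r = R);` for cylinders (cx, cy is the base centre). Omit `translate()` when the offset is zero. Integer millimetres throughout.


translate([540, 319, 0]) cylinder(h = 25, r = 120);


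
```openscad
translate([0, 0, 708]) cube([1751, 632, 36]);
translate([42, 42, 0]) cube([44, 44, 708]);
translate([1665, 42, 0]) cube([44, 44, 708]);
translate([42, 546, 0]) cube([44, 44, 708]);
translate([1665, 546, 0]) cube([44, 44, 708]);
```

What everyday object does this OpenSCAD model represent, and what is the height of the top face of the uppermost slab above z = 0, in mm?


A table. The table height is 744 mm.

A 1751×632×36 slab sits at z = 708 on four 44 mm square posts — a table. The top surface is at 708 + 36 = 744 mm.


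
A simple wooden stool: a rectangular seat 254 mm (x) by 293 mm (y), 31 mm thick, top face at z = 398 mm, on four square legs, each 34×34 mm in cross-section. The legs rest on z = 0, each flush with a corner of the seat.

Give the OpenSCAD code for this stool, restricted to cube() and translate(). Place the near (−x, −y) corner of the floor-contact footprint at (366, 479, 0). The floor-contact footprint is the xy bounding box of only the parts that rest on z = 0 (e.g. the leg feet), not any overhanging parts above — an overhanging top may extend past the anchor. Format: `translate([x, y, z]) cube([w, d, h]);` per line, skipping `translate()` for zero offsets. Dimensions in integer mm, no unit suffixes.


translate([366, 479, 367]) cube([254, 293, 31]);
translate([366, 479, 0]) cube([34, 34, 367]);
translate([586, 479, 0]) cube([34, 34, 367]);
translate([366, 738, 0]) cube([34, 34, 367]);
translate([586, 738, 0]) cube([34, 34, 367]);


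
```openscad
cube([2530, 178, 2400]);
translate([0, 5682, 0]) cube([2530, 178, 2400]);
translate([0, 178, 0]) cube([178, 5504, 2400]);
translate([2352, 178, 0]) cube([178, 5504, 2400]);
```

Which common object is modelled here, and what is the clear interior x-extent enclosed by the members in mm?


A house (or room) frame. The interior width is 2174 mm.

Four 2400 mm walls enclosing a rectangle with no floor or roof — a room or house frame. Outside width is 2530 mm and wall thickness is 178 mm, so the interior width is 2530 − 2 × 178 = 2174 mm.


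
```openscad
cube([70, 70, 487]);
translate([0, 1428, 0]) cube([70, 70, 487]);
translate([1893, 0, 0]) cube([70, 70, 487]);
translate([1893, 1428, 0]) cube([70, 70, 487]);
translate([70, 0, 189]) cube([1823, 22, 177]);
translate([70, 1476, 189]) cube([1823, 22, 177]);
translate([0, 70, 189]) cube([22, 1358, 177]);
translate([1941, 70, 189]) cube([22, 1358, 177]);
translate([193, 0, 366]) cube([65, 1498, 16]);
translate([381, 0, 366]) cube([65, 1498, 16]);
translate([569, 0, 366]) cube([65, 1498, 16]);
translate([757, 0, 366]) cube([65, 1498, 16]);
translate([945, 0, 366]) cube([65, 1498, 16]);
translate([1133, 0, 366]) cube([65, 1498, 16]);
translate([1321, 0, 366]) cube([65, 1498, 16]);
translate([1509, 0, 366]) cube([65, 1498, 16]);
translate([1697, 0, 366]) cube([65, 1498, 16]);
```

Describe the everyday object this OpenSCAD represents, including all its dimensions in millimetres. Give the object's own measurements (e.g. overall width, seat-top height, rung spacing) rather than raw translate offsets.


A bed frame 1963 mm long (x) by 1498 mm wide (y). Four 70×70 mm corner posts, 487 mm tall, at the corners of the footprint. Four rails of 22 mm thickness and 177 mm height run between adjacent posts with their undersides at z = 189 mm, their outer faces flush with the outside of the frame (the two x-running rails run between the posts' inner faces; the two y-running rails run between the posts' inner faces). 9 slats, each 65 mm wide (x) and 16 mm thick, lie across the top of the two x-running rails, running the full 1498 mm width of the frame in y; along x they sit between the end posts with a 123 mm gap after the −x posts and between neighbouring slats, leaving 131 mm before the +x posts.


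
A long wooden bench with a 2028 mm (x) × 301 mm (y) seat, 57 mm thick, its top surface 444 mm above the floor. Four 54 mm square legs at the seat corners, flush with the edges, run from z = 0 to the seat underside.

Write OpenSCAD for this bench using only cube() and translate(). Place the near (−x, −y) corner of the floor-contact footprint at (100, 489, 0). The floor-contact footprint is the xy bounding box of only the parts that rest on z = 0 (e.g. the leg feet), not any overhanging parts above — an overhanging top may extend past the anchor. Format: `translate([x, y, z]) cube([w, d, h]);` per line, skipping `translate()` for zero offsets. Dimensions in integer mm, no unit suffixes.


translate([100, 489, 387]) cube([2028, 301, 57]);
translate([100, 489, 0]) cube([54, 54, 387]);
translate([100, 736, 0]) cube([54, 54, 387]);
translate([2074, 489, 0]) cube([54, 54, 387]);
translate([2074, 736, 0]) cube([54, 54, 387]);


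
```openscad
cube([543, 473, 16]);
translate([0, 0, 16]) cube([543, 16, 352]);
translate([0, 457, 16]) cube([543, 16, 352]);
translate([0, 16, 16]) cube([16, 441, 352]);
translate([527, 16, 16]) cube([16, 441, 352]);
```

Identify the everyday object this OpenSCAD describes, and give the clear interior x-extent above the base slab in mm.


An open box. The internal width is 511 mm.

A 543×473 base slab with four walls standing on it — an open box. The base is 543 mm wide and the walls are 16 mm thick, so the internal width is 543 − 2 × 16 = 511 mm.


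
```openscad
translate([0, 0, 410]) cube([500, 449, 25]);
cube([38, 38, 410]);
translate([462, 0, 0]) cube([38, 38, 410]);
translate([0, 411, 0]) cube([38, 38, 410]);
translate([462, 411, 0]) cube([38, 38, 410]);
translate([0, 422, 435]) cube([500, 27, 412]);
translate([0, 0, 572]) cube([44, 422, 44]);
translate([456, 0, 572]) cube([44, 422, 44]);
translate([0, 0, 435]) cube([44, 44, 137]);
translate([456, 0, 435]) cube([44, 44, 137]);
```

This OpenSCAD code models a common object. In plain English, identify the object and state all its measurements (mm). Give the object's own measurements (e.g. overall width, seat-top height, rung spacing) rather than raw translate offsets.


A chair. The seat is a 500×449×25 mm slab with its top at z = 435 mm, on four 38×38 mm corner legs (flush with the seat edges, standing on z = 0). A flat backrest 27 mm thick, 412 mm tall, spans the full seat width and rises from the seat top along its +y edge, rear face flush with the rear of the seat. Two armrests of 44×44 mm section run along each side from the seat's front edge to the front of the backrest, top faces 181 mm above the seat top and outer faces flush with the seat's x-edges; a 44×44 mm post under the front of each armrest stands on the seat at the front corner.


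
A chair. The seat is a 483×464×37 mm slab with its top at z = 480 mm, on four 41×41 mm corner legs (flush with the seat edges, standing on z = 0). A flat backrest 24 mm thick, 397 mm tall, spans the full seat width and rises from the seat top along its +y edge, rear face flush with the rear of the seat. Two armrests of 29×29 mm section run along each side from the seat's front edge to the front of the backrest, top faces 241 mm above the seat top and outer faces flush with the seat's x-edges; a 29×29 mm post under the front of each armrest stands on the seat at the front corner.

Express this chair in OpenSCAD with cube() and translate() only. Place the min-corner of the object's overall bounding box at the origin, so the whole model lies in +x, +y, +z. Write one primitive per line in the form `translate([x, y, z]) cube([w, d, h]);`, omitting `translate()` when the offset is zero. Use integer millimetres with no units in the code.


translate([0, 0, 443]) cube([483, 464, 37]);
cube([41, 41, 443]);
translate([442, 0, 0]) cube([41, 41, 443]);
translate([0, 423, 0]) cube([41, 41, 443]);
translate([442, 423, 0]) cube([41, 41, 443]);
translate([0, 440, 480]) cube([483, 24, 397]);
translate([0, 0, 692]) cube([29, 440, 29]);
translate([454, 0, 692]) cube([29, 440, 29]);
translate([0, 0, 480]) cube([29, 29, 212]);
translate([454, 0, 480]) cube([29, 29, 212]);


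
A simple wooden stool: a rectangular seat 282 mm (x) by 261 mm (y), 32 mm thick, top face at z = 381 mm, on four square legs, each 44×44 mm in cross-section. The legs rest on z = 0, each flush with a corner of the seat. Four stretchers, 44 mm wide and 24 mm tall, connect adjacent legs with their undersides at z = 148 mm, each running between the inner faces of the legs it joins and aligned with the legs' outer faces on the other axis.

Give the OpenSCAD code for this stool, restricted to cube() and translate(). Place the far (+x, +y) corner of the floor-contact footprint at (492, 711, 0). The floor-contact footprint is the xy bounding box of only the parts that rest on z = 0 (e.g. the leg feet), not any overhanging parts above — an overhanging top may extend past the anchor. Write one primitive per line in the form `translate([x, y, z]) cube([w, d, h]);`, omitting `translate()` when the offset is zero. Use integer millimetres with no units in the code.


translate([210, 450, 349]) cube([282, 261, 32]);
translate([210, 450, 0]) cube([44, 44, 349]);
translate([448, 450, 0]) cube([44, 44, 349]);
translate([210, 667, 0]) cube([44, 44, 349]);
translate([448, 667, 0]) cube([44, 44, 349]);
translate([254, 450, 148]) cube([194, 44, 24]);
translate([254, 667, 148]) cube([194, 44, 24]);
translate([210, 494, 148]) cube([44, 173, 24]);
translate([448, 494, 148]) cube([44, 173, 24]);


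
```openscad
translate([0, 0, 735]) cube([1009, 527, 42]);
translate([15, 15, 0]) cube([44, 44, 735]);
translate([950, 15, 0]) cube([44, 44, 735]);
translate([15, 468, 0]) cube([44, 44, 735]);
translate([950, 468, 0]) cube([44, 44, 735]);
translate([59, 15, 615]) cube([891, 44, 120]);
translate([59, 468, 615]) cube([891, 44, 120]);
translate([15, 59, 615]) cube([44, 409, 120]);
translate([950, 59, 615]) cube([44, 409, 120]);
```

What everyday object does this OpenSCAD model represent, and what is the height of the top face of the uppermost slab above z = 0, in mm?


A table. The table height is 777 mm.

A 1009×527×42 slab sits at z = 735 on four 44 mm square posts — a table. The top surface is at 735 + 42 = 777 mm.


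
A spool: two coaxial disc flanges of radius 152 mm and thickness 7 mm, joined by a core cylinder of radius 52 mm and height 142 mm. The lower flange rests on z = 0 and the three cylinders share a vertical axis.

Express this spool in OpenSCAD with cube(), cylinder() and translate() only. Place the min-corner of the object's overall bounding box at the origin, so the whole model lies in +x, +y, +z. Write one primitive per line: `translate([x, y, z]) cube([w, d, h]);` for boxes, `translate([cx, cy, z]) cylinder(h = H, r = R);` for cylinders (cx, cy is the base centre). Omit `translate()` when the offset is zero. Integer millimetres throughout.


translate([152, 152, 0]) cylinder(h = 7, r = 152);
translate([152, 152, 7]) cylinder(h = 142, r = 52);
translate([152, 152, 149]) cylinder(h = 7, r = 152);


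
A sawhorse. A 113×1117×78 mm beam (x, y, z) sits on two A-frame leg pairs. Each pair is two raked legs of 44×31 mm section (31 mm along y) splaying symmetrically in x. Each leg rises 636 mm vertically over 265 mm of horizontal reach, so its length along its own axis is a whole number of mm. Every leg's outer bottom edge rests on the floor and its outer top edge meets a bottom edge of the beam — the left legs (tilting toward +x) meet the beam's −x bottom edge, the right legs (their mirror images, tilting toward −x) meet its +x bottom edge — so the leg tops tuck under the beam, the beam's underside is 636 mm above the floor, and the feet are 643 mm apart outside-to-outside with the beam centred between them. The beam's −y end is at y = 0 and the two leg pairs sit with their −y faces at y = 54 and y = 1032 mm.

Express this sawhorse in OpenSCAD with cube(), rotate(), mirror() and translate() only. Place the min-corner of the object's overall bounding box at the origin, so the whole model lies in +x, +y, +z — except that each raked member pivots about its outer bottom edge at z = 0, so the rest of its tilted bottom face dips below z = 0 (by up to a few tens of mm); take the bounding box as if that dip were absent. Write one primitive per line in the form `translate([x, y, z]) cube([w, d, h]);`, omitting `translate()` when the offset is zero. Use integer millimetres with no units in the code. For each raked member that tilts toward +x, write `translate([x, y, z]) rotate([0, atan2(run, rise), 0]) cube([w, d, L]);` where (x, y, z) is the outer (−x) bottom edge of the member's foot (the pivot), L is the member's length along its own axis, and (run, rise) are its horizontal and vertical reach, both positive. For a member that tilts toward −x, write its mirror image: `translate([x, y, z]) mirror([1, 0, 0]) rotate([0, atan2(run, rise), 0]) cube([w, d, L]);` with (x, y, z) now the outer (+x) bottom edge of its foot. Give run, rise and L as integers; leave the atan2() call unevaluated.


translate([265, 0, 636]) cube([113, 1117, 78]);
translate([0, 54, 0]) rotate([0, atan2(265, 636), 0]) cube([44, 31, 689]);
translate([643, 54, 0]) mirror([1, 0, 0]) rotate([0, atan2(265, 636), 0]) cube([44, 31, 689]);
translate([0, 1032, 0]) rotate([0, atan2(265, 636), 0]) cube([44, 31, 689]);
translate([643, 1032, 0]) mirror([1, 0, 0]) rotate([0, atan2(265, 636), 0]) cube([44, 31, 689]);
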